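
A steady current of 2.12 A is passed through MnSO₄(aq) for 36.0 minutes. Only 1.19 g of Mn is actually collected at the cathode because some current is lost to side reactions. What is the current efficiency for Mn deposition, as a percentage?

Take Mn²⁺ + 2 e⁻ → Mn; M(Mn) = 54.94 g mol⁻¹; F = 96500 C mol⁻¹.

Q = I·t = 2.120 × 2160.0 = 4579 C; n(e⁻) = 4579/96500 = 0.04745 mol.
Theoretical n(Mn) = n(e⁻)/2 = 0.02373 mol, i.e. m_theo = 0.02373 × 54.94 = 1.304 g.
Efficiency = m_actual / m_theo = 1.19 / 1.304 = 91.3 %.

91.3 %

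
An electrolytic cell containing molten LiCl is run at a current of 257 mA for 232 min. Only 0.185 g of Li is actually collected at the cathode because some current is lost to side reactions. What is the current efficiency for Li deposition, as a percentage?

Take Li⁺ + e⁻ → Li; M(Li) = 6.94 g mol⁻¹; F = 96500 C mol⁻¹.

71.9 %

Q = I·t = 0.2570 × 13920 = 3577 C; n(e⁻) = 3577/96500 = 0.03707 mol.
Theoretical n(Li) = n(e⁻)/1 = 0.03707 mol, i.e. m_theo = 0.03707 × 6.94 = 0.2573 g.
Efficiency = m_actual / m_theo = 0.185 / 0.2573 = 71.9 %.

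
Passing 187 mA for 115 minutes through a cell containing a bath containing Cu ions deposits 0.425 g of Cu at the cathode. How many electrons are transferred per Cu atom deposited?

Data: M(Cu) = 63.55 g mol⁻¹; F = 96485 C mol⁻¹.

Q = I·t = 0.1870 A × 6900.0 s = 1290 C, so n(e⁻) = 1290/96485 = 0.01337 mol.
n(Cu) deposited = 0.425 / 63.55 = 0.006688 mol.
Electrons per atom = n(e⁻)/n(Cu) = 0.01337 / 0.006688 = 2.00 ≈ 2, so the ion is Cu²⁺.

2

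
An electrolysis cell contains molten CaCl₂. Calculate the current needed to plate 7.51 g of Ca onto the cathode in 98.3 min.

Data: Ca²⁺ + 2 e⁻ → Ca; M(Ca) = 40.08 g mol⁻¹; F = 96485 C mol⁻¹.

6.13 A

n(Ca) = 7.51 / 40.08 = 0.1874 mol.
n(e⁻) = 2 × 0.1874 = 0.3748 mol.
Q = n(e⁻)·F = 0.3748 × 96485 = 36160 C.
I = Q/t = 36160 / 5898.0 s = 6.13 A.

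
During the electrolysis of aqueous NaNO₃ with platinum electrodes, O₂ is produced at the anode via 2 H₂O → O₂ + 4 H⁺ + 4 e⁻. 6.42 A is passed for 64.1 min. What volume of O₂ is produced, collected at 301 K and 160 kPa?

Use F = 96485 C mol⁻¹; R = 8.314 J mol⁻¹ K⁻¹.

1.00 L

Q = I·t = 6.420 A × 3846.0 s = 24690 C.
n(e⁻) = Q/F = 24690 / 96485 = 0.2559 mol.
4 electrons are transferred per O₂ molecule, so n(O₂) = 0.2559 / 4 = 0.06398 mol.
V = nRT/P = (0.06398 × 8.314 × 301) / (160 × 10³ Pa) = 0.00100 m³ = 1.00 L.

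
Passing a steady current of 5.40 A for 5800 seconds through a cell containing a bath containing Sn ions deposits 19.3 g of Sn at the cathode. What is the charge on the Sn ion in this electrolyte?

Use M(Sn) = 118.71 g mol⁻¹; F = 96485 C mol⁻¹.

Q = I·t = 5.400 A × 5800.0 s = 31320 C, so n(e⁻) = 31320/96485 = 0.3246 mol.
n(Sn) deposited = 19.3 / 118.71 = 0.1626 mol.
Electrons per atom = n(e⁻)/n(Sn) = 0.3246 / 0.1626 = 2.00 ≈ 2, so the ion is Sn²⁺.

+2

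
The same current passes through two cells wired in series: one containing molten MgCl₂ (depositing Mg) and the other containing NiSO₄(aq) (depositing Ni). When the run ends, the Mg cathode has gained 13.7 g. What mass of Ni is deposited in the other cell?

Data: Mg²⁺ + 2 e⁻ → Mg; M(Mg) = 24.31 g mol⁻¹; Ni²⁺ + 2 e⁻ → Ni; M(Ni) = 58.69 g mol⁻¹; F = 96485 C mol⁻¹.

33.1 g

n(Mg) = 13.7 / 24.31 = 0.5636 mol.
Since Mg²⁺ + 2 e⁻ → Mg, n(e⁻) passed = 2 × 0.5636 = 1.127 mol.
Cells in series carry the same charge, so the same 1.127 mol of electrons passes through cell 2.
Ni²⁺ + 2 e⁻ → Ni, so n(Ni) = 1.127 / 2 = 0.5636 mol.
m(Ni) = 0.5636 × 58.69 = 33.1 g.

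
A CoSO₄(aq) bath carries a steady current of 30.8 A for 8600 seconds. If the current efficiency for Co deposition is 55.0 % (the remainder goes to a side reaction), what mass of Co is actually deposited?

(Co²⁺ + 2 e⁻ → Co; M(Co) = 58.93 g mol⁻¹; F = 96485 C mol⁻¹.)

44.5 g

Q = I·t = 30.80 × 8600.0 = 264900 C.
n(e⁻) = 264900/96485 = 2.745 mol; theoretically n(Co) = 2.745/2 = 1.373 mol, m_theo = 80.89 g.
At 55.0 % efficiency, m_actual = 0.550 × 80.89 = 44.5 g.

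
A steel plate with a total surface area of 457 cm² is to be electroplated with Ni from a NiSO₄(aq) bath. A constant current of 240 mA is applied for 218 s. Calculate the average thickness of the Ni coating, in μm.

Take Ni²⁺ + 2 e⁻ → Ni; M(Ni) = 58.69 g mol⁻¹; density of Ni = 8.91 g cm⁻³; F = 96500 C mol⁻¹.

Q = I·t = 0.2400 × 218.00 = 52.32 C; n(e⁻) = 0.0005422 mol.
n(Ni) = n(e⁻)/2 = 0.0002711 mol, so m = 0.0002711 × 58.69 = 0.01591 g.
Volume = m/ρ = 0.01591 / 8.91 = 0.001786 cm³.
Thickness = V/A = 0.001786 / 457 = 3.91 × 10⁻⁶ cm = 0.0391 μm.

0.0391 μm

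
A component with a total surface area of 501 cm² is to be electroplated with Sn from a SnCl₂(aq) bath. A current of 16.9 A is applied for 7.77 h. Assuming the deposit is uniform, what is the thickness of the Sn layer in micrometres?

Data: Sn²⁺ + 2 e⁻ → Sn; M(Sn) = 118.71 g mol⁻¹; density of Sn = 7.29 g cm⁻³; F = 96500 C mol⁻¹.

796 μm

Q = I·t = 16.90 × 27972 = 472700 C; n(e⁻) = 4.899 mol.
n(Sn) = n(e⁻)/2 = 2.449 mol, so m = 2.449 × 118.71 = 290.8 g.
Volume = m/ρ = 290.8 / 7.29 = 39.89 cm³.
Thickness = V/A = 39.89 / 501 = 0.0796 cm = 796 μm.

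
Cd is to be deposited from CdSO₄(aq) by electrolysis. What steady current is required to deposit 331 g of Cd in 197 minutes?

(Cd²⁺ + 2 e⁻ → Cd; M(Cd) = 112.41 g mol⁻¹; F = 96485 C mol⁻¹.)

n(Cd) = 331 / 112.41 = 2.945 mol.
n(e⁻) = 2 × 2.945 = 5.889 mol.
Q = n(e⁻)·F = 5.889 × 96485 = 568200 C.
I = Q/t = 568200 / 11820 s = 48.1 A.

48.1 A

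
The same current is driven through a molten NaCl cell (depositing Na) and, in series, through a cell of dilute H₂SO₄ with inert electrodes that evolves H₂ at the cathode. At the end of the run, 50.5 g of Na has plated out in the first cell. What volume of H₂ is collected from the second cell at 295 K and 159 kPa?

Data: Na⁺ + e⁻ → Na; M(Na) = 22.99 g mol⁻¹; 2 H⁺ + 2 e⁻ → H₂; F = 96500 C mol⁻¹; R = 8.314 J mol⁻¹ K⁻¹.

n(Na) = 50.5 / 22.99 = 2.197 mol, so n(e⁻) = 1 × 2.197 = 2.197 mol.
The cells are in series, so the same 2.197 mol of electrons passes through the second cell.
2 H⁺ + 2 e⁻ → H₂ — 2 mol e⁻ per mol H₂, so n(H₂) = 2.197/2 = 1.098 mol.
V = nRT/P = (1.098 × 8.314 × 295) / (159 × 10³) = 0.0169 m³ = 16.9 L.

16.9 L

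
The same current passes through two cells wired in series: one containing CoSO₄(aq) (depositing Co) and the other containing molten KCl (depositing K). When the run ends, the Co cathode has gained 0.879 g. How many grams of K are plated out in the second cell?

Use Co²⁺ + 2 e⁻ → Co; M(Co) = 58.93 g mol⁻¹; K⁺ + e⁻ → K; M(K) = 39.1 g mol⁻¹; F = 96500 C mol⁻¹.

n(Co) = 0.879 / 58.93 = 0.01492 mol.
Since Co²⁺ + 2 e⁻ → Co, n(e⁻) passed = 2 × 0.01492 = 0.02983 mol.
Cells in series carry the same charge, so the same 0.02983 mol of electrons passes through cell 2.
K⁺ + e⁻ → K, so n(K) = 0.02983 / 1 = 0.02983 mol.
m(K) = 0.02983 × 39.1 = 1.17 g.

1.17 g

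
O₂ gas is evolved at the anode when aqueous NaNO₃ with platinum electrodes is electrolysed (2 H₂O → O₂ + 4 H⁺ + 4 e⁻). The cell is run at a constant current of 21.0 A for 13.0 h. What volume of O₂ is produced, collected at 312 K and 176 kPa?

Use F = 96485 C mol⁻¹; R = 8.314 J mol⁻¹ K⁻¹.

37.5 L

Q = I·t = 21.00 A × 46800 s = 982800 C.
n(e⁻) = Q/F = 982800 / 96485 = 10.19 mol.
4 electrons are transferred per O₂ molecule, so n(O₂) = 10.19 / 4 = 2.547 mol.
V = nRT/P = (2.547 × 8.314 × 312) / (176 × 10³ Pa) = 0.0375 m³ = 37.5 L.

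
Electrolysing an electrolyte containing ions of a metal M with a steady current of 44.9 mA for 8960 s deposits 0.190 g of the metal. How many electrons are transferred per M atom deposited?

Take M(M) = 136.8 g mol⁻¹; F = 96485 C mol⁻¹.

Q = I·t = 0.04490 A × 8960.0 s = 402.3 C, so n(e⁻) = 402.3/96485 = 0.004170 mol.
n(M) deposited = 0.190 / 136.8 = 0.001389 mol.
Electrons per atom = n(e⁻)/n(M) = 0.004170 / 0.001389 = 3.00 ≈ 3, so the ion is M³⁺.

3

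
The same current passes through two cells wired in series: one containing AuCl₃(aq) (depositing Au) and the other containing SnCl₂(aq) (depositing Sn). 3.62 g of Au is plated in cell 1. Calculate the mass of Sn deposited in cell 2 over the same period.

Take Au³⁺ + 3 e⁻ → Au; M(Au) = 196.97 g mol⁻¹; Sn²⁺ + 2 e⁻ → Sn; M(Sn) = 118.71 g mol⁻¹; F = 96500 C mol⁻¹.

n(Au) = 3.62 / 196.97 = 0.01838 mol.
Since Au³⁺ + 3 e⁻ → Au, n(e⁻) passed = 3 × 0.01838 = 0.05514 mol.
Cells in series carry the same charge, so the same 0.05514 mol of electrons passes through cell 2.
Sn²⁺ + 2 e⁻ → Sn, so n(Sn) = 0.05514 / 2 = 0.02757 mol.
m(Sn) = 0.02757 × 118.71 = 3.27 g.

3.27 g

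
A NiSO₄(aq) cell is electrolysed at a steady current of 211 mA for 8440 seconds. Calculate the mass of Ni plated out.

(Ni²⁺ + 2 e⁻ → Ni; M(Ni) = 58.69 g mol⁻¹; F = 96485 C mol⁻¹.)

0.542 g

Q = I·t = 0.2110 A × 8440.0 s = 1781 C.
n(e⁻) = Q/F = 1781 / 96485 = 0.01846 mol.
Ni²⁺ + 2 e⁻ → Ni, so n(Ni) = n(e⁻)/2 = 0.009229 mol.
m = n·M = 0.009229 × 58.69 = 0.542 g.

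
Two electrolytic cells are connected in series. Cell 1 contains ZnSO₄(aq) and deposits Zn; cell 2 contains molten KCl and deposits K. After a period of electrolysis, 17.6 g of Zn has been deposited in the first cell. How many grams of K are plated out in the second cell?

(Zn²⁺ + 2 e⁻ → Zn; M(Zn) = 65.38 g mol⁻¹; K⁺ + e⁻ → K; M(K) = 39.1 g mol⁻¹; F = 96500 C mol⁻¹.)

21.1 g

n(Zn) = 17.6 / 65.38 = 0.2692 mol.
Since Zn²⁺ + 2 e⁻ → Zn, n(e⁻) passed = 2 × 0.2692 = 0.5384 mol.
Cells in series carry the same charge, so the same 0.5384 mol of electrons passes through cell 2.
K⁺ + e⁻ → K, so n(K) = 0.5384 / 1 = 0.5384 mol.
m(K) = 0.5384 × 39.1 = 21.1 g.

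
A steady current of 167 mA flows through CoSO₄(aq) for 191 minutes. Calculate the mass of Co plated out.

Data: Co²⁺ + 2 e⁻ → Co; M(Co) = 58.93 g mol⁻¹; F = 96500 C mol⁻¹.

Q = I·t = 0.1670 A × 11460 s = 1914 C.
n(e⁻) = Q/F = 1914 / 96500 = 0.01983 mol.
Co²⁺ + 2 e⁻ → Co, so n(Co) = n(e⁻)/2 = 0.009916 mol.
m = n·M = 0.009916 × 58.93 = 0.584 g.

0.584 g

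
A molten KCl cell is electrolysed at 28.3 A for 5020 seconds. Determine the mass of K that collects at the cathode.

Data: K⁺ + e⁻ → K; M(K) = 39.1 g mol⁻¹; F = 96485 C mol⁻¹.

57.6 g

Q = I·t = 28.30 A × 5020.0 s = 142100 C.
n(e⁻) = Q/F = 142100 / 96485 = 1.472 mol.
K⁺ + e⁻ → K, so n(K) = n(e⁻)/1 = 1.472 mol.
m = n·M = 1.472 × 39.1 = 57.6 g.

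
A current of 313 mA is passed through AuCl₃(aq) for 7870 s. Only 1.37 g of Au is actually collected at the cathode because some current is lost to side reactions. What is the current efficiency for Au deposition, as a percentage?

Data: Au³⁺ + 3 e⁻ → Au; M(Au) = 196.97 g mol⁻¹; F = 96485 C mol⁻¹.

Q = I·t = 0.3130 × 7870.0 = 2463 C; n(e⁻) = 2463/96485 = 0.02553 mol.
Theoretical n(Au) = n(e⁻)/3 = 0.008510 mol, i.e. m_theo = 0.008510 × 196.97 = 1.676 g.
Efficiency = m_actual / m_theo = 1.37 / 1.676 = 81.7 %.

81.7 %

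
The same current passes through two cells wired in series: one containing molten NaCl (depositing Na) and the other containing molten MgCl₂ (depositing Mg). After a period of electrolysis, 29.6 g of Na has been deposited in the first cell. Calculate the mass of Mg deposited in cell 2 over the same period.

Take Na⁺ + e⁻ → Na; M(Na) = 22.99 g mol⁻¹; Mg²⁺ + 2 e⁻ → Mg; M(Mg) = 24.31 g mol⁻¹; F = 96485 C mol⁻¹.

n(Na) = 29.6 / 22.99 = 1.288 mol.
Since Na⁺ + e⁻ → Na, n(e⁻) passed = 1 × 1.288 = 1.288 mol.
Cells in series carry the same charge, so the same 1.288 mol of electrons passes through cell 2.
Mg²⁺ + 2 e⁻ → Mg, so n(Mg) = 1.288 / 2 = 0.6438 mol.
m(Mg) = 0.6438 × 24.31 = 15.6 g.

15.6 g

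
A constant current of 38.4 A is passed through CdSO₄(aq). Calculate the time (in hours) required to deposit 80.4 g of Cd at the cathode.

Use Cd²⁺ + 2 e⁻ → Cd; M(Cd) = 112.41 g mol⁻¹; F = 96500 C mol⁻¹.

0.999 h

n(Cd) = m/M = 80.4 / 112.41 = 0.7152 mol.
Each Cd atom requires 2 electrons, so n(e⁻) = 2 × 0.7152 = 1.430 mol.
Q = n(e⁻)·F = 1.430 × 96500 = 138000 C.
t = Q/I = 138000 / 38.40 A = 3595 s = 0.999 h.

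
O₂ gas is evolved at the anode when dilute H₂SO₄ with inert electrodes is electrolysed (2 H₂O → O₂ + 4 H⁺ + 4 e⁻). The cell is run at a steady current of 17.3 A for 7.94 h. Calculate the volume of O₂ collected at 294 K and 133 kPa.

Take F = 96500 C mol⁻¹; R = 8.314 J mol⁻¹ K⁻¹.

Q = I·t = 17.30 A × 28584 s = 494500 C.
n(e⁻) = Q/F = 494500 / 96500 = 5.124 mol.
4 electrons are transferred per O₂ molecule, so n(O₂) = 5.124 / 4 = 1.281 mol.
V = nRT/P = (1.281 × 8.314 × 294) / (133 × 10³ Pa) = 0.0235 m³ = 23.5 L.

23.5 L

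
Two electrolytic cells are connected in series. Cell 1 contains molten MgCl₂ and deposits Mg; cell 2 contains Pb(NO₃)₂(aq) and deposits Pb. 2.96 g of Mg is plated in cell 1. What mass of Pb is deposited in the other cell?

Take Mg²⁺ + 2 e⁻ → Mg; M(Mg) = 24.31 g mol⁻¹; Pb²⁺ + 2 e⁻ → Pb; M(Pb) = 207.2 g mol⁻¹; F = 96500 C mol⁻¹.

25.2 g

n(Mg) = 2.96 / 24.31 = 0.1218 mol.
Since Mg²⁺ + 2 e⁻ → Mg, n(e⁻) passed = 2 × 0.1218 = 0.2435 mol.
Cells in series carry the same charge, so the same 0.2435 mol of electrons passes through cell 2.
Pb²⁺ + 2 e⁻ → Pb, so n(Pb) = 0.2435 / 2 = 0.1218 mol.
m(Pb) = 0.1218 × 207.2 = 25.2 g.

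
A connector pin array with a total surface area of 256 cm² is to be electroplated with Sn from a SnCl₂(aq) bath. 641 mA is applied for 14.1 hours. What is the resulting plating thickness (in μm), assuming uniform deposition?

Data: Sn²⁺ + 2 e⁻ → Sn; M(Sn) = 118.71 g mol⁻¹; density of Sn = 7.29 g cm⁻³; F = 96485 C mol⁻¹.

Q = I·t = 0.6410 × 50760 = 32540 C; n(e⁻) = 0.3372 mol.
n(Sn) = n(e⁻)/2 = 0.1686 mol, so m = 0.1686 × 118.71 = 20.02 g.
Volume = m/ρ = 20.02 / 7.29 = 2.746 cm³.
Thickness = V/A = 2.746 / 256 = 0.0107 cm = 107 μm.

107 μm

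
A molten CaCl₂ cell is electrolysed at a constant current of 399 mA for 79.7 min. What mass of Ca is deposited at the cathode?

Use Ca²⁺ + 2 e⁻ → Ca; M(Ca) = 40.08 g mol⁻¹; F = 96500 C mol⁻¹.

0.396 g

Q = I·t = 0.3990 A × 4782.0 s = 1908 C.
n(e⁻) = Q/F = 1908 / 96500 = 0.01977 mol.
Ca²⁺ + 2 e⁻ → Ca, so n(Ca) = n(e⁻)/2 = 0.009886 mol.
m = n·M = 0.009886 × 40.08 = 0.396 g.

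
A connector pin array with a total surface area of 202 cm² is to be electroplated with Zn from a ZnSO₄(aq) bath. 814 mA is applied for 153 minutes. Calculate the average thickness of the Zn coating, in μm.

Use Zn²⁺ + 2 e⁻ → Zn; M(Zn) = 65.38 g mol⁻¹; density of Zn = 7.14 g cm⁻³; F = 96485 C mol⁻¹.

Q = I·t = 0.8140 × 9180.0 = 7473 C; n(e⁻) = 0.07745 mol.
n(Zn) = n(e⁻)/2 = 0.03872 mol, so m = 0.03872 × 65.38 = 2.532 g.
Volume = m/ρ = 2.532 / 7.14 = 0.3546 cm³.
Thickness = V/A = 0.3546 / 202 = 0.00176 cm = 17.6 μm.

17.6 μm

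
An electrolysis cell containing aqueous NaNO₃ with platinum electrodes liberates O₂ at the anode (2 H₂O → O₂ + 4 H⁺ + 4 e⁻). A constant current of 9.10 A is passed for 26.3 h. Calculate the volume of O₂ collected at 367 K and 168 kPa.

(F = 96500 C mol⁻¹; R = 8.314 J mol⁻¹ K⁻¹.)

40.5 L

Q = I·t = 9.100 A × 94680 s = 861600 C.
n(e⁻) = Q/F = 861600 / 96500 = 8.928 mol.
4 electrons are transferred per O₂ molecule, so n(O₂) = 8.928 / 4 = 2.232 mol.
V = nRT/P = (2.232 × 8.314 × 367) / (168 × 10³ Pa) = 0.0405 m³ = 40.5 L.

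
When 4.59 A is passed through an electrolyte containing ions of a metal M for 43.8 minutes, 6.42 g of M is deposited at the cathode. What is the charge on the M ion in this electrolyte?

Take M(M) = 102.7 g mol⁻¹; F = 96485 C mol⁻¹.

+2

Q = I·t = 4.590 A × 2628.0 s = 12060 C, so n(e⁻) = 12060/96485 = 0.1250 mol.
n(M) deposited = 6.42 / 102.7 = 0.06251 mol.
Electrons per atom = n(e⁻)/n(M) = 0.1250 / 0.06251 = 2.00 ≈ 2, so the ion is M²⁺.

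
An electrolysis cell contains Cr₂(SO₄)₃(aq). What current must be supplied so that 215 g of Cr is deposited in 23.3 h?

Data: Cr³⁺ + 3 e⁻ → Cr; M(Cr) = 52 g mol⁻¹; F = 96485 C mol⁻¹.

n(Cr) = 215 / 52 = 4.135 mol.
n(e⁻) = 3 × 4.135 = 12.40 mol.
Q = n(e⁻)·F = 12.40 × 96485 = 1197000 C.
I = Q/t = 1197000 / 83880 s = 14.3 A.

14.3 A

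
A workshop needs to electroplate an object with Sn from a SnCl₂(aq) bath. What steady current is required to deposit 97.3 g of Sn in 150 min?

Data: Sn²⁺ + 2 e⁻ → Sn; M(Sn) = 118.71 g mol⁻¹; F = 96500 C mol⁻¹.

17.6 A

n(Sn) = 97.3 / 118.71 = 0.8196 mol.
n(e⁻) = 2 × 0.8196 = 1.639 mol.
Q = n(e⁻)·F = 1.639 × 96500 = 158200 C.
I = Q/t = 158200 / 9000.0 s = 17.6 A.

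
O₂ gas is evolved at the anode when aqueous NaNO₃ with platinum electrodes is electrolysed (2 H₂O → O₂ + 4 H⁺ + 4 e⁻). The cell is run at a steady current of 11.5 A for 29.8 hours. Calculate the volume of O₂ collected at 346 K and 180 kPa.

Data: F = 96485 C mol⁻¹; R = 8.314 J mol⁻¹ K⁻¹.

Q = I·t = 11.50 A × 107280 s = 1234000 C.
n(e⁻) = Q/F = 1234000 / 96485 = 12.79 mol.
4 electrons are transferred per O₂ molecule, so n(O₂) = 12.79 / 4 = 3.197 mol.
V = nRT/P = (3.197 × 8.314 × 346) / (180 × 10³ Pa) = 0.0511 m³ = 51.1 L.

51.1 L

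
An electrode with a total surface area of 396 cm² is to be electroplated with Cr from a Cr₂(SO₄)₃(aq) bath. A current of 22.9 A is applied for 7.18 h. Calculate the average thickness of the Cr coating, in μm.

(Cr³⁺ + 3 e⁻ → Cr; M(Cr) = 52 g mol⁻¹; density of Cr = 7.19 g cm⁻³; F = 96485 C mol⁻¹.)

Q = I·t = 22.90 × 25848 = 591900 C; n(e⁻) = 6.135 mol.
n(Cr) = n(e⁻)/3 = 2.045 mol, so m = 2.045 × 52 = 106.3 g.
Volume = m/ρ = 106.3 / 7.19 = 14.79 cm³.
Thickness = V/A = 14.79 / 396 = 0.0373 cm = 373 μm.

373 μm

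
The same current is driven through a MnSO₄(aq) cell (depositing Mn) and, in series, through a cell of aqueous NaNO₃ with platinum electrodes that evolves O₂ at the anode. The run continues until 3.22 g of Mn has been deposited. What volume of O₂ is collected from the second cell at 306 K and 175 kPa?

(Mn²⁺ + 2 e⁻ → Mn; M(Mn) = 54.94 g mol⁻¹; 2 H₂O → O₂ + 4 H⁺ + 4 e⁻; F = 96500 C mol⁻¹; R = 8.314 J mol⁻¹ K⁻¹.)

n(Mn) = 3.22 / 54.94 = 0.05861 mol, so n(e⁻) = 2 × 0.05861 = 0.1172 mol.
The cells are in series, so the same 0.1172 mol of electrons passes through the second cell.
2 H₂O → O₂ + 4 H⁺ + 4 e⁻ — 4 mol e⁻ per mol O₂, so n(O₂) = 0.1172/4 = 0.02930 mol.
V = nRT/P = (0.02930 × 8.314 × 306) / (175 × 10³) = 4.26 × 10⁻⁴ m³ = 0.426 L.

0.426 L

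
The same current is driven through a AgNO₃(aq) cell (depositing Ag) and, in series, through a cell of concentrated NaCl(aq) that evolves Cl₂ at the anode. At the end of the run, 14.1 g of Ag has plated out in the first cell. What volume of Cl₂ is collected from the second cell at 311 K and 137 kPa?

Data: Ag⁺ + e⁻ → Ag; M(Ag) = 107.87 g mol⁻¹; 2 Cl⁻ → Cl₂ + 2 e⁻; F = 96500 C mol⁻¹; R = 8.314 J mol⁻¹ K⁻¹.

n(Ag) = 14.1 / 107.87 = 0.1307 mol, so n(e⁻) = 1 × 0.1307 = 0.1307 mol.
The cells are in series, so the same 0.1307 mol of electrons passes through the second cell.
2 Cl⁻ → Cl₂ + 2 e⁻ — 2 mol e⁻ per mol Cl₂, so n(Cl₂) = 0.1307/2 = 0.06536 mol.
V = nRT/P = (0.06536 × 8.314 × 311) / (137 × 10³) = 0.00123 m³ = 1.23 L.

1.23 L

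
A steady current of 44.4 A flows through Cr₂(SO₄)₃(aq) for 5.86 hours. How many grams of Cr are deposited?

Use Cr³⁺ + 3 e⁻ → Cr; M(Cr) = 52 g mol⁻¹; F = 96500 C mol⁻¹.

168 g

Q = I·t = 44.40 A × 21096 s = 936700 C.
n(e⁻) = Q/F = 936700 / 96500 = 9.706 mol.
Cr³⁺ + 3 e⁻ → Cr, so n(Cr) = n(e⁻)/3 = 3.235 mol.
m = n·M = 3.235 × 52 = 168 g.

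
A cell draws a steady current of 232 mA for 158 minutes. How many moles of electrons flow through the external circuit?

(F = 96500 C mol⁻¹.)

Q = I·t = 0.2320 A × 9480.0 s = 2199 C.
n(e⁻) = Q/F = 2199 / 96500 = 0.0228 mol.

0.0228 mol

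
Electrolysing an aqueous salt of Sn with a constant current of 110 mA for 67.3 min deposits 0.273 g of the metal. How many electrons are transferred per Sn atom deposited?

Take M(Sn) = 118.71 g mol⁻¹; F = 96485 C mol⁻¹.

Q = I·t = 0.1100 A × 4038.0 s = 444.2 C, so n(e⁻) = 444.2/96485 = 0.004604 mol.
n(Sn) deposited = 0.273 / 118.71 = 0.002300 mol.
Electrons per atom = n(e⁻)/n(Sn) = 0.004604 / 0.002300 = 2.00 ≈ 2, so the ion is Sn²⁺.

2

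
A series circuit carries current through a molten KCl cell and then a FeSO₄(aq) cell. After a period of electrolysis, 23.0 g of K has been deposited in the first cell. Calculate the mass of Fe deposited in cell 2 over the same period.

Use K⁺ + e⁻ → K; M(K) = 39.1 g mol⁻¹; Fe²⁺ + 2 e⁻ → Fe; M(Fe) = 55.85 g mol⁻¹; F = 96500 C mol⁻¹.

16.4 g

n(K) = 23.0 / 39.1 = 0.5882 mol.
Since K⁺ + e⁻ → K, n(e⁻) passed = 1 × 0.5882 = 0.5882 mol.
Cells in series carry the same charge, so the same 0.5882 mol of electrons passes through cell 2.
Fe²⁺ + 2 e⁻ → Fe, so n(Fe) = 0.5882 / 2 = 0.2941 mol.
m(Fe) = 0.2941 × 55.85 = 16.4 g.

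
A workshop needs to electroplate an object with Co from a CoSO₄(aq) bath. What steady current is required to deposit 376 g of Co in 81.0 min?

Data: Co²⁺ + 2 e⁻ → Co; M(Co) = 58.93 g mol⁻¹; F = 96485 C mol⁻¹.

253 A

n(Co) = 376 / 58.93 = 6.380 mol.
n(e⁻) = 2 × 6.380 = 12.76 mol.
Q = n(e⁻)·F = 12.76 × 96485 = 1231000 C.
I = Q/t = 1231000 / 4860.0 s = 253 A.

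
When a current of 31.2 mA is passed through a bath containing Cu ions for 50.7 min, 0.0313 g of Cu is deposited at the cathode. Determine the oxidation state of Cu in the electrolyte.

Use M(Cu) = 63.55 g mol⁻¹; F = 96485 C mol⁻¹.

+2

Q = I·t = 0.03120 A × 3042.0 s = 94.91 C, so n(e⁻) = 94.91/96485 = 0.0009837 mol.
n(Cu) deposited = 0.0313 / 63.55 = 0.0004925 mol.
Electrons per atom = n(e⁻)/n(Cu) = 0.0009837 / 0.0004925 = 2.00 ≈ 2, so the ion is Cu²⁺.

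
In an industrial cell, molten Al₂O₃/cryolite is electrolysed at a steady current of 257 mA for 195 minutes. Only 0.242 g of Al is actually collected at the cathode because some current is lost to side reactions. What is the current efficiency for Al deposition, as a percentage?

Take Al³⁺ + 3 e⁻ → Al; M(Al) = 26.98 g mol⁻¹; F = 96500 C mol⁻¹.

86.4 %

Q = I·t = 0.2570 × 11700 = 3007 C; n(e⁻) = 3007/96500 = 0.03116 mol.
Theoretical n(Al) = n(e⁻)/3 = 0.01039 mol, i.e. m_theo = 0.01039 × 26.98 = 0.2802 g.
Efficiency = m_actual / m_theo = 0.242 / 0.2802 = 86.4 %.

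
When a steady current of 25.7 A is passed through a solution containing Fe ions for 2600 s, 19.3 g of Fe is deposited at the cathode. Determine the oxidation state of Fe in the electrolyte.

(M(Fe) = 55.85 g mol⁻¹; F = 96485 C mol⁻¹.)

+2

Q = I·t = 25.70 A × 2600.0 s = 66820 C, so n(e⁻) = 66820/96485 = 0.6925 mol.
n(Fe) deposited = 19.3 / 55.85 = 0.3456 mol.
Electrons per atom = n(e⁻)/n(Fe) = 0.6925 / 0.3456 = 2.00 ≈ 2, so the ion is Fe²⁺.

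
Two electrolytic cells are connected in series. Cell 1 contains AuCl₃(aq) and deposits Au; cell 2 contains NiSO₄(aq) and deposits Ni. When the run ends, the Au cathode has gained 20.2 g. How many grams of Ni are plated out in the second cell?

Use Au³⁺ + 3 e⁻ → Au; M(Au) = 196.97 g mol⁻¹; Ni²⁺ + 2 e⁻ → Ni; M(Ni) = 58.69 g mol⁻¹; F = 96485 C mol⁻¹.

n(Au) = 20.2 / 196.97 = 0.1026 mol.
Since Au³⁺ + 3 e⁻ → Au, n(e⁻) passed = 3 × 0.1026 = 0.3077 mol.
Cells in series carry the same charge, so the same 0.3077 mol of electrons passes through cell 2.
Ni²⁺ + 2 e⁻ → Ni, so n(Ni) = 0.3077 / 2 = 0.1538 mol.
m(Ni) = 0.1538 × 58.69 = 9.03 g.

9.03 g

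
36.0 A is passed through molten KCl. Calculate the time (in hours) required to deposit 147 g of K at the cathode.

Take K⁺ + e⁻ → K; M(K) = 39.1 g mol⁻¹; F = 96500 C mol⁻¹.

n(K) = m/M = 147 / 39.1 = 3.760 mol.
Each K atom requires 1 electron, so n(e⁻) = 1 × 3.760 = 3.760 mol.
Q = n(e⁻)·F = 3.760 × 96500 = 362800 C.
t = Q/I = 362800 / 36.00 A = 10080 s = 2.80 h.

2.80 h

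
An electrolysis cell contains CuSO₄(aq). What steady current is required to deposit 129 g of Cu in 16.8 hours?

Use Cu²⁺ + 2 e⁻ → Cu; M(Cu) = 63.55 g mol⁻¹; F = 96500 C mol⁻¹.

n(Cu) = 129 / 63.55 = 2.030 mol.
n(e⁻) = 2 × 2.030 = 4.060 mol.
Q = n(e⁻)·F = 4.060 × 96500 = 391800 C.
I = Q/t = 391800 / 60480 s = 6.48 A.

6.48 A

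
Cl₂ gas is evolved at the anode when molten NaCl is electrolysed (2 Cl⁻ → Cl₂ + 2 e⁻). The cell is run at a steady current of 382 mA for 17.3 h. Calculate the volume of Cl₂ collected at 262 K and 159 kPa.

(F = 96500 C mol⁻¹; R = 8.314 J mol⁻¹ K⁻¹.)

Q = I·t = 0.3820 A × 62280 s = 23790 C.
n(e⁻) = Q/F = 23790 / 96500 = 0.2465 mol.
2 electrons are transferred per Cl₂ molecule, so n(Cl₂) = 0.2465 / 2 = 0.1233 mol.
V = nRT/P = (0.1233 × 8.314 × 262) / (159 × 10³ Pa) = 0.00169 m³ = 1.69 L.

1.69 L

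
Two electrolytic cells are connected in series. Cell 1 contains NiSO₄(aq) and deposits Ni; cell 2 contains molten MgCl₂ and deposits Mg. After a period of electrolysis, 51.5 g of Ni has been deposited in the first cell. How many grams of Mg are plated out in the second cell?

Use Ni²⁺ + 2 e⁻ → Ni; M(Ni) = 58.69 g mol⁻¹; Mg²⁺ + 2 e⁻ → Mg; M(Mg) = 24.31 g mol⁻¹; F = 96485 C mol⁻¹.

n(Ni) = 51.5 / 58.69 = 0.8775 mol.
Since Ni²⁺ + 2 e⁻ → Ni, n(e⁻) passed = 2 × 0.8775 = 1.755 mol.
Cells in series carry the same charge, so the same 1.755 mol of electrons passes through cell 2.
Mg²⁺ + 2 e⁻ → Mg, so n(Mg) = 1.755 / 2 = 0.8775 mol.
m(Mg) = 0.8775 × 24.31 = 21.3 g.

21.3 g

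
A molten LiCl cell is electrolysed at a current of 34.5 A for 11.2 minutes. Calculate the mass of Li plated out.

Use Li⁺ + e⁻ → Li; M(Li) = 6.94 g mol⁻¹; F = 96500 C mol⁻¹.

1.67 g

Q = I·t = 34.50 A × 672.00 s = 23180 C.
n(e⁻) = Q/F = 23180 / 96500 = 0.2402 mol.
Li⁺ + e⁻ → Li, so n(Li) = n(e⁻)/1 = 0.2402 mol.
m = n·M = 0.2402 × 6.94 = 1.67 g.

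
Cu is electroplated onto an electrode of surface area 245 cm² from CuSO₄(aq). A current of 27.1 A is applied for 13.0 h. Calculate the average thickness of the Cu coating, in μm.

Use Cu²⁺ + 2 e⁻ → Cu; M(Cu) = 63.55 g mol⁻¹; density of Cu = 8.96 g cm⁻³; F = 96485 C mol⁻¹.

1900 μm

Q = I·t = 27.10 × 46800 = 1268000 C; n(e⁻) = 13.14 mol.
n(Cu) = n(e⁻)/2 = 6.572 mol, so m = 6.572 × 63.55 = 417.7 g.
Volume = m/ρ = 417.7 / 8.96 = 46.62 cm³.
Thickness = V/A = 46.62 / 245 = 0.190 cm = 1900 μm.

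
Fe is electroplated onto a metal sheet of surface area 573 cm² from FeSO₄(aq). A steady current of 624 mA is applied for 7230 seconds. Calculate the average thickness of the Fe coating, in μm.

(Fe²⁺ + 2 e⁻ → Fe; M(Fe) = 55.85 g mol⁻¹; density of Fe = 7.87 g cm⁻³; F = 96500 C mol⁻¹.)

2.90 μm

Q = I·t = 0.6240 × 7230.0 = 4512 C; n(e⁻) = 0.04675 mol.
n(Fe) = n(e⁻)/2 = 0.02338 mol, so m = 0.02338 × 55.85 = 1.306 g.
Volume = m/ρ = 1.306 / 7.87 = 0.1659 cm³.
Thickness = V/A = 0.1659 / 573 = 2.90 × 10⁻⁴ cm = 2.90 μm.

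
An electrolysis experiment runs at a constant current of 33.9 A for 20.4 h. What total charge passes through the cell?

2.49 × 10⁶ C

Q = I·t = 33.90 A × 73440 s = 2.49 × 10⁶ C.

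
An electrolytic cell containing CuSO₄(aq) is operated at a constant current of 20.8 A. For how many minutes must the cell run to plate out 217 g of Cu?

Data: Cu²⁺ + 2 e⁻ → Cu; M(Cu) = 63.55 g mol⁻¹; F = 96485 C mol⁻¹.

528 min

n(Cu) = m/M = 217 / 63.55 = 3.415 mol.
Each Cu atom requires 2 electrons, so n(e⁻) = 2 × 3.415 = 6.829 mol.
Q = n(e⁻)·F = 6.829 × 96485 = 658900 C.
t = Q/I = 658900 / 20.80 A = 31680 s = 528 min.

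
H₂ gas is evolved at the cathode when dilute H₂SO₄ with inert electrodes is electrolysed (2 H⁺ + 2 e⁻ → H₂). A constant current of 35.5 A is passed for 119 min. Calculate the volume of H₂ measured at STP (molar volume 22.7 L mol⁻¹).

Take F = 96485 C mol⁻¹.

29.8 L

Q = I·t = 35.50 A × 7140.0 s = 253500 C.
n(e⁻) = Q/F = 253500 / 96485 = 2.627 mol.
2 electrons are transferred per H₂ molecule, so n(H₂) = 2.627 / 2 = 1.314 mol.
V = n × V_m = 1.314 × 22.7 = 29.8 L.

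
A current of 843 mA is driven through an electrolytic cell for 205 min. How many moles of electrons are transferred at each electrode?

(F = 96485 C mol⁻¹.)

Q = I·t = 0.8430 A × 12300 s = 10370 C.
n(e⁻) = Q/F = 10370 / 96485 = 0.107 mol.

0.107 mol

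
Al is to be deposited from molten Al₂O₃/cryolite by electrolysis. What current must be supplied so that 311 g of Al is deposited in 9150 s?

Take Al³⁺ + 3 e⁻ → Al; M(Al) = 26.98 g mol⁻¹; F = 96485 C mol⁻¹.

n(Al) = 311 / 26.98 = 11.53 mol.
n(e⁻) = 3 × 11.53 = 34.58 mol.
Q = n(e⁻)·F = 34.58 × 96485 = 3337000 C.
I = Q/t = 3337000 / 9150.0 s = 365 A.

365 A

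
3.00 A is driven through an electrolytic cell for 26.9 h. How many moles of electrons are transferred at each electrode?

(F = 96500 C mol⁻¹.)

3.01 mol

Q = I·t = 3.000 A × 96840 s = 290500 C.
n(e⁻) = Q/F = 290500 / 96500 = 3.01 mol.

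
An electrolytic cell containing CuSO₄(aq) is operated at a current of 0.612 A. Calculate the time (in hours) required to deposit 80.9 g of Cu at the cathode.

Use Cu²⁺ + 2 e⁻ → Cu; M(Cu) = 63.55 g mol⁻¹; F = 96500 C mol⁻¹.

n(Cu) = m/M = 80.9 / 63.55 = 1.273 mol.
Each Cu atom requires 2 electrons, so n(e⁻) = 2 × 1.273 = 2.546 mol.
Q = n(e⁻)·F = 2.546 × 96500 = 245700 C.
t = Q/I = 245700 / 0.6120 A = 401500 s = 112 h.

112 h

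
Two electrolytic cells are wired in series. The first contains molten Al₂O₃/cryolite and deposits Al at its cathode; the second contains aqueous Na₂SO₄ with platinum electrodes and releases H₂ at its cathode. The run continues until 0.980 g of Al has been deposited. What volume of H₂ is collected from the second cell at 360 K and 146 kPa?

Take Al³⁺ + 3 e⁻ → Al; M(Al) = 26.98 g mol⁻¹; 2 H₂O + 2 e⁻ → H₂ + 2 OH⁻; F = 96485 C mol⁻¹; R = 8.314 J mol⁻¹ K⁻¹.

1.12 L

n(Al) = 0.980 / 26.98 = 0.03632 mol, so n(e⁻) = 3 × 0.03632 = 0.1090 mol.
The cells are in series, so the same 0.1090 mol of electrons passes through the second cell.
2 H₂O + 2 e⁻ → H₂ + 2 OH⁻ — 2 mol e⁻ per mol H₂, so n(H₂) = 0.1090/2 = 0.05448 mol.
V = nRT/P = (0.05448 × 8.314 × 360) / (146 × 10³) = 0.00112 m³ = 1.12 L.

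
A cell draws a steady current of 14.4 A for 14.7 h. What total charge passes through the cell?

7.62 × 10⁵ C

Q = I·t = 14.40 A × 52920 s = 7.62 × 10⁵ C.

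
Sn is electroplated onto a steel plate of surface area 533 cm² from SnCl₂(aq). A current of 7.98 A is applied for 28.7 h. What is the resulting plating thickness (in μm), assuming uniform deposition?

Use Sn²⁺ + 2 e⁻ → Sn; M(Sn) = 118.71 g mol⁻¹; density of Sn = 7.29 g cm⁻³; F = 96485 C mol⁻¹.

1310 μm

Q = I·t = 7.980 × 103320 = 824500 C; n(e⁻) = 8.545 mol.
n(Sn) = n(e⁻)/2 = 4.273 mol, so m = 4.273 × 118.71 = 507.2 g.
Volume = m/ρ = 507.2 / 7.29 = 69.58 cm³.
Thickness = V/A = 69.58 / 533 = 0.131 cm = 1310 μm.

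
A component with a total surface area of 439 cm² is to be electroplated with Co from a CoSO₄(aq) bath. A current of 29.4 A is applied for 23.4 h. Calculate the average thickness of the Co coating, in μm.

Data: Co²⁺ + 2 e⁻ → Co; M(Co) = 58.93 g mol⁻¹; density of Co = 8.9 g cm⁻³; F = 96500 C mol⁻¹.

1940 μm

Q = I·t = 29.40 × 84240 = 2477000 C; n(e⁻) = 25.66 mol.
n(Co) = n(e⁻)/2 = 12.83 mol, so m = 12.83 × 58.93 = 756.2 g.
Volume = m/ρ = 756.2 / 8.9 = 84.97 cm³.
Thickness = V/A = 84.97 / 439 = 0.194 cm = 1940 μm.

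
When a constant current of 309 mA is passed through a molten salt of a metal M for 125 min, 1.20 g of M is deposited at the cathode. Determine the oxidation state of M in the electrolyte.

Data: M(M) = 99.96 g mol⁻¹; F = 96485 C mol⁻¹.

Q = I·t = 0.3090 A × 7500.0 s = 2318 C, so n(e⁻) = 2318/96485 = 0.02402 mol.
n(M) deposited = 1.20 / 99.96 = 0.01200 mol.
Electrons per atom = n(e⁻)/n(M) = 0.02402 / 0.01200 = 2.00 ≈ 2, so the ion is M²⁺.

+2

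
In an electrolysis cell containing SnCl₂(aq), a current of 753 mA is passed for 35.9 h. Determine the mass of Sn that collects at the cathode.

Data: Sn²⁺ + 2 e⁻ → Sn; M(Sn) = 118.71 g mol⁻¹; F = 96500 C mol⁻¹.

Q = I·t = 0.7530 A × 129240 s = 97320 C.
n(e⁻) = Q/F = 97320 / 96500 = 1.008 mol.
Sn²⁺ + 2 e⁻ → Sn, so n(Sn) = n(e⁻)/2 = 0.5042 mol.
m = n·M = 0.5042 × 118.71 = 59.9 g.

59.9 g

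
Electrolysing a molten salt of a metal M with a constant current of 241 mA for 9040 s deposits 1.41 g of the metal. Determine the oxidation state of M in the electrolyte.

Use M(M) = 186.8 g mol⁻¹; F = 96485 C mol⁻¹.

+3

Q = I·t = 0.2410 A × 9040.0 s = 2179 C, so n(e⁻) = 2179/96485 = 0.02258 mol.
n(M) deposited = 1.41 / 186.8 = 0.007548 mol.
Electrons per atom = n(e⁻)/n(M) = 0.02258 / 0.007548 = 2.99 ≈ 3, so the ion is M³⁺.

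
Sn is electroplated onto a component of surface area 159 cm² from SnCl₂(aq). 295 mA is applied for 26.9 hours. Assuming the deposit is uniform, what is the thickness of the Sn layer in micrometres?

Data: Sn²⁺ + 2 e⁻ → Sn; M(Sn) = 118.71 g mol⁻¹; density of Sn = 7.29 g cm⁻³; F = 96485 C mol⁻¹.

Q = I·t = 0.2950 × 96840 = 28570 C; n(e⁻) = 0.2961 mol.
n(Sn) = n(e⁻)/2 = 0.1480 mol, so m = 0.1480 × 118.71 = 17.57 g.
Volume = m/ρ = 17.57 / 7.29 = 2.411 cm³.
Thickness = V/A = 2.411 / 159 = 0.0152 cm = 152 μm.

152 μm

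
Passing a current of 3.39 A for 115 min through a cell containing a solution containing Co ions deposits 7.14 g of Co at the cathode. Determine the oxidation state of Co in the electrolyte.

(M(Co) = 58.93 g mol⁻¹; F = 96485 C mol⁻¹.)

+2

Q = I·t = 3.390 A × 6900.0 s = 23390 C, so n(e⁻) = 23390/96485 = 0.2424 mol.
n(Co) deposited = 7.14 / 58.93 = 0.1212 mol.
Electrons per atom = n(e⁻)/n(Co) = 0.2424 / 0.1212 = 2.00 ≈ 2, so the ion is Co²⁺.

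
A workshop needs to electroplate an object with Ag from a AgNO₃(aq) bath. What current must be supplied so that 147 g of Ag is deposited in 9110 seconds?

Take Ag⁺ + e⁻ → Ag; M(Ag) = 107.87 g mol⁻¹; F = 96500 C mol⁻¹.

14.4 A

n(Ag) = 147 / 107.87 = 1.363 mol.
n(e⁻) = 1 × 1.363 = 1.363 mol.
Q = n(e⁻)·F = 1.363 × 96500 = 131500 C.
I = Q/t = 131500 / 9110.0 s = 14.4 A.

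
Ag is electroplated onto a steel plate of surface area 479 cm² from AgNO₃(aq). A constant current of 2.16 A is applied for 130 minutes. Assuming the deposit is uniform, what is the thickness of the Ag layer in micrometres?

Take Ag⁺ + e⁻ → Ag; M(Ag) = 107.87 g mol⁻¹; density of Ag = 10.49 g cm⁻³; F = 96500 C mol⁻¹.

Q = I·t = 2.160 × 7800.0 = 16850 C; n(e⁻) = 0.1746 mol.
n(Ag) = n(e⁻)/1 = 0.1746 mol, so m = 0.1746 × 107.87 = 18.83 g.
Volume = m/ρ = 18.83 / 10.49 = 1.795 cm³.
Thickness = V/A = 1.795 / 479 = 0.00375 cm = 37.5 μm.

37.5 μm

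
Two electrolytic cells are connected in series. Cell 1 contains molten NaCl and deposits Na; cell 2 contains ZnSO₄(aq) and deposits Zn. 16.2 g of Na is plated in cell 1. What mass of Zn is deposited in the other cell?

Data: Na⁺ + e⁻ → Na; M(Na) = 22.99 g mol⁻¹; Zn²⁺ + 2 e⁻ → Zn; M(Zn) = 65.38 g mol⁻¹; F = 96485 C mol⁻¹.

23.0 g

n(Na) = 16.2 / 22.99 = 0.7047 mol.
Since Na⁺ + e⁻ → Na, n(e⁻) passed = 1 × 0.7047 = 0.7047 mol.
Cells in series carry the same charge, so the same 0.7047 mol of electrons passes through cell 2.
Zn²⁺ + 2 e⁻ → Zn, so n(Zn) = 0.7047 / 2 = 0.3523 mol.
m(Zn) = 0.3523 × 65.38 = 23.0 g.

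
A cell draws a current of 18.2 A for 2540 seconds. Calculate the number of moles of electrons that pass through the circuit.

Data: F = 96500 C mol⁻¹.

Q = I·t = 18.20 A × 2540.0 s = 46230 C.
n(e⁻) = Q/F = 46230 / 96500 = 0.479 mol.

0.479 mol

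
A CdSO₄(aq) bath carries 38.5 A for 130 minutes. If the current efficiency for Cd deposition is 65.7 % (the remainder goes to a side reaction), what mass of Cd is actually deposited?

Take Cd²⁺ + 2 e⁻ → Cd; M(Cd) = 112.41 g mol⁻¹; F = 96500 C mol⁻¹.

115 g

Q = I·t = 38.50 × 7800.0 = 300300 C.
n(e⁻) = 300300/96500 = 3.112 mol; theoretically n(Cd) = 3.112/2 = 1.556 mol, m_theo = 174.9 g.
At 65.7 % efficiency, m_actual = 0.657 × 174.9 = 115 g.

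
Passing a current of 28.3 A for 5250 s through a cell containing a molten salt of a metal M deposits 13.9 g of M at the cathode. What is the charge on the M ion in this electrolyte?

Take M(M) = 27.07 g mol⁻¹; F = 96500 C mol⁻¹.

+3

Q = I·t = 28.30 A × 5250.0 s = 148600 C, so n(e⁻) = 148600/96500 = 1.540 mol.
n(M) deposited = 13.9 / 27.07 = 0.5135 mol.
Electrons per atom = n(e⁻)/n(M) = 1.540 / 0.5135 = 3.00 ≈ 3, so the ion is M³⁺.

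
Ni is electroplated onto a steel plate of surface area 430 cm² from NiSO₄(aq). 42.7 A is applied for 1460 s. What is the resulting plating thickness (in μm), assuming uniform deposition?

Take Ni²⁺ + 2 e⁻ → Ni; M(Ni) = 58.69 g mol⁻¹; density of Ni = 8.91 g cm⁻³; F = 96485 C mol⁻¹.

Q = I·t = 42.70 × 1460.0 = 62340 C; n(e⁻) = 0.6461 mol.
n(Ni) = n(e⁻)/2 = 0.3231 mol, so m = 0.3231 × 58.69 = 18.96 g.
Volume = m/ρ = 18.96 / 8.91 = 2.128 cm³.
Thickness = V/A = 2.128 / 430 = 0.00495 cm = 49.5 μm.

49.5 μm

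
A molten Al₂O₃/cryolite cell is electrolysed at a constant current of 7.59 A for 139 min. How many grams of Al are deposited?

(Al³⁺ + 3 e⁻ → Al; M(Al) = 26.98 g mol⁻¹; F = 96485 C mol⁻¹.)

Q = I·t = 7.590 A × 8340.0 s = 63300 C.
n(e⁻) = Q/F = 63300 / 96485 = 0.6561 mol.
Al³⁺ + 3 e⁻ → Al, so n(Al) = n(e⁻)/3 = 0.2187 mol.
m = n·M = 0.2187 × 26.98 = 5.90 g.

5.90 g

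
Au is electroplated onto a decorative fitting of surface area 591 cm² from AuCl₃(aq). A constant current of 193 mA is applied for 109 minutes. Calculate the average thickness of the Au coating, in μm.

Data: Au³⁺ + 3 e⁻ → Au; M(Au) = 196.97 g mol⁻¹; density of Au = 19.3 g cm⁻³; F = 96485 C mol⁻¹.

Q = I·t = 0.1930 × 6540.0 = 1262 C; n(e⁻) = 0.01308 mol.
n(Au) = n(e⁻)/3 = 0.004361 mol, so m = 0.004361 × 196.97 = 0.8589 g.
Volume = m/ρ = 0.8589 / 19.3 = 0.04450 cm³.
Thickness = V/A = 0.04450 / 591 = 7.53 × 10⁻⁵ cm = 0.753 μm.

0.753 μm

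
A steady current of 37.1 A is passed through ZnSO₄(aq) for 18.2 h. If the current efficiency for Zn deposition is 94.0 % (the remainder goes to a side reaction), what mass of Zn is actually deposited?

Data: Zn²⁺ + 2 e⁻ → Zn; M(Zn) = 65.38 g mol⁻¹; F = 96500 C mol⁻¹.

774 g

Q = I·t = 37.10 × 65520 = 2431000 C.
n(e⁻) = 2431000/96500 = 25.19 mol; theoretically n(Zn) = 25.19/2 = 12.59 mol, m_theo = 823.4 g.
At 94.0 % efficiency, m_actual = 0.940 × 823.4 = 774 g.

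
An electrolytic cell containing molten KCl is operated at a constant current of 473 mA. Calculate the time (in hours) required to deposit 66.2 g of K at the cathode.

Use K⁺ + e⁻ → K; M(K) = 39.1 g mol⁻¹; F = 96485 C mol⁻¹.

n(K) = m/M = 66.2 / 39.1 = 1.693 mol.
Each K atom requires 1 electron, so n(e⁻) = 1 × 1.693 = 1.693 mol.
Q = n(e⁻)·F = 1.693 × 96485 = 163400 C.
t = Q/I = 163400 / 0.4730 A = 345400 s = 95.9 h.

95.9 h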